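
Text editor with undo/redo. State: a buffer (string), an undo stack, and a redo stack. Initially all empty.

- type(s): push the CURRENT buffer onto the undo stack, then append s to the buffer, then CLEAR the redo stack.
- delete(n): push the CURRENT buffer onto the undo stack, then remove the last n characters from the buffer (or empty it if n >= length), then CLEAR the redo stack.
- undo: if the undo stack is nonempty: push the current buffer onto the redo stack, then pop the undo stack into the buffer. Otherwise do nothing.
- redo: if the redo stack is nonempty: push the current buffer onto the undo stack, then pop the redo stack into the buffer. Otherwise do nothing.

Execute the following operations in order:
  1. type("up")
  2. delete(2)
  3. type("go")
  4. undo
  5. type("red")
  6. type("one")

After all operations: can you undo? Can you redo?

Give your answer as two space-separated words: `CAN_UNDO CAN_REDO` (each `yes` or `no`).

Answer: yes no

Derivation:
After op 1 (type): buf='up' undo_depth=1 redo_depth=0
After op 2 (delete): buf='(empty)' undo_depth=2 redo_depth=0
After op 3 (type): buf='go' undo_depth=3 redo_depth=0
After op 4 (undo): buf='(empty)' undo_depth=2 redo_depth=1
After op 5 (type): buf='red' undo_depth=3 redo_depth=0
After op 6 (type): buf='redone' undo_depth=4 redo_depth=0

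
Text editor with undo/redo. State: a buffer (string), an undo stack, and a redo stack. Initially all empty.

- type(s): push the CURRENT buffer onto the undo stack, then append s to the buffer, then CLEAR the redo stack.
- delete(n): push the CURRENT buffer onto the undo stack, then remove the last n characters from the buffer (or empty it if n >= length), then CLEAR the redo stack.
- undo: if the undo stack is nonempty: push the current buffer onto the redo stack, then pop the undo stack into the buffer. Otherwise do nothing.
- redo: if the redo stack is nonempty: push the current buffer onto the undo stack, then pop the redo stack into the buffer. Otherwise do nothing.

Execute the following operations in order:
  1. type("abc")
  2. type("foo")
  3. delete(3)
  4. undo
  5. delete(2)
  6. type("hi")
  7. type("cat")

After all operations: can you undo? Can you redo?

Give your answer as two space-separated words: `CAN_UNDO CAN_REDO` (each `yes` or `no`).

Answer: yes no

Derivation:
After op 1 (type): buf='abc' undo_depth=1 redo_depth=0
After op 2 (type): buf='abcfoo' undo_depth=2 redo_depth=0
After op 3 (delete): buf='abc' undo_depth=3 redo_depth=0
After op 4 (undo): buf='abcfoo' undo_depth=2 redo_depth=1
After op 5 (delete): buf='abcf' undo_depth=3 redo_depth=0
After op 6 (type): buf='abcfhi' undo_depth=4 redo_depth=0
After op 7 (type): buf='abcfhicat' undo_depth=5 redo_depth=0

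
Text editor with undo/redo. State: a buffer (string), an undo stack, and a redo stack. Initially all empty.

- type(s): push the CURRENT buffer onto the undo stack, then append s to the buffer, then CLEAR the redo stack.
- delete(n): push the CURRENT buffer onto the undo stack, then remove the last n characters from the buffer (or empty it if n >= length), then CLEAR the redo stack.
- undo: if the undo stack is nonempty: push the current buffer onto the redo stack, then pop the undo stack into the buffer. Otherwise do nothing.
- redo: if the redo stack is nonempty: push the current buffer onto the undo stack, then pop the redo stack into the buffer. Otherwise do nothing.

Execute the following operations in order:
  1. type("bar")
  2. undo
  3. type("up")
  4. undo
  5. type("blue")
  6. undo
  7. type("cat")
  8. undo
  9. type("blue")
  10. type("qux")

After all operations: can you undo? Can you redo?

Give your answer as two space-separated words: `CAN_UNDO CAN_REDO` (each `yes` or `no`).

After op 1 (type): buf='bar' undo_depth=1 redo_depth=0
After op 2 (undo): buf='(empty)' undo_depth=0 redo_depth=1
After op 3 (type): buf='up' undo_depth=1 redo_depth=0
After op 4 (undo): buf='(empty)' undo_depth=0 redo_depth=1
After op 5 (type): buf='blue' undo_depth=1 redo_depth=0
After op 6 (undo): buf='(empty)' undo_depth=0 redo_depth=1
After op 7 (type): buf='cat' undo_depth=1 redo_depth=0
After op 8 (undo): buf='(empty)' undo_depth=0 redo_depth=1
After op 9 (type): buf='blue' undo_depth=1 redo_depth=0
After op 10 (type): buf='bluequx' undo_depth=2 redo_depth=0

Answer: yes no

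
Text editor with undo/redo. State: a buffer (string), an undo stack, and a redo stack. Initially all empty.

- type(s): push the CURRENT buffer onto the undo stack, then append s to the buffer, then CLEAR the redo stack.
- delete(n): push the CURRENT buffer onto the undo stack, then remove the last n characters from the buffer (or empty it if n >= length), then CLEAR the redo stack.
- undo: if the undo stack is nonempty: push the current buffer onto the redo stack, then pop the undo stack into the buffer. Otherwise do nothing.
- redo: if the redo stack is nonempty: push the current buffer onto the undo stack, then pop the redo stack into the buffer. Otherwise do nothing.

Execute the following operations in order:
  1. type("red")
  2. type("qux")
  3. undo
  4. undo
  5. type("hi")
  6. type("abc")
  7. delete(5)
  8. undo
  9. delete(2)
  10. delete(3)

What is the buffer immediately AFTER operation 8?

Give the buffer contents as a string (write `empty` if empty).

After op 1 (type): buf='red' undo_depth=1 redo_depth=0
After op 2 (type): buf='redqux' undo_depth=2 redo_depth=0
After op 3 (undo): buf='red' undo_depth=1 redo_depth=1
After op 4 (undo): buf='(empty)' undo_depth=0 redo_depth=2
After op 5 (type): buf='hi' undo_depth=1 redo_depth=0
After op 6 (type): buf='hiabc' undo_depth=2 redo_depth=0
After op 7 (delete): buf='(empty)' undo_depth=3 redo_depth=0
After op 8 (undo): buf='hiabc' undo_depth=2 redo_depth=1

Answer: hiabc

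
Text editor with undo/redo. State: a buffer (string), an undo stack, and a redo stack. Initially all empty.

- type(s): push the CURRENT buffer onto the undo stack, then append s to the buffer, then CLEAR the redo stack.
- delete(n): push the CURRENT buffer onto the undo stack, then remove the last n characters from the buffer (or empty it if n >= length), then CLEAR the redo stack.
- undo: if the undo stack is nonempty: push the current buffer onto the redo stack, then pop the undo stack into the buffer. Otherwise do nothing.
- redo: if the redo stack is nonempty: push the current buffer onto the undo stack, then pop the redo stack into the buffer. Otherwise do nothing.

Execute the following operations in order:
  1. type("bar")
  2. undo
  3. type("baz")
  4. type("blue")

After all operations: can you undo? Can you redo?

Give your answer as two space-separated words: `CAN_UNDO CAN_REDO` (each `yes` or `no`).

Answer: yes no

Derivation:
After op 1 (type): buf='bar' undo_depth=1 redo_depth=0
After op 2 (undo): buf='(empty)' undo_depth=0 redo_depth=1
After op 3 (type): buf='baz' undo_depth=1 redo_depth=0
After op 4 (type): buf='bazblue' undo_depth=2 redo_depth=0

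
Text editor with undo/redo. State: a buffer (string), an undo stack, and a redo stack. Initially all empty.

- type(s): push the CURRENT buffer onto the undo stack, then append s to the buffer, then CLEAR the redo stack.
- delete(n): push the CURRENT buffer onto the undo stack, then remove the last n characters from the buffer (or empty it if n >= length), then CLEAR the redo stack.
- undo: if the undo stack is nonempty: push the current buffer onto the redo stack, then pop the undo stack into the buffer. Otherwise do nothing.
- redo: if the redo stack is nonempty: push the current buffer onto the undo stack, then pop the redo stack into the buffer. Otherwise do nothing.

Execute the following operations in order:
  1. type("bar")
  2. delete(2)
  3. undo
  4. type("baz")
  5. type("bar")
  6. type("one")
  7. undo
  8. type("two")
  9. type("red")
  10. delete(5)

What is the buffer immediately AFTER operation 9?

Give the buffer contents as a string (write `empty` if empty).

After op 1 (type): buf='bar' undo_depth=1 redo_depth=0
After op 2 (delete): buf='b' undo_depth=2 redo_depth=0
After op 3 (undo): buf='bar' undo_depth=1 redo_depth=1
After op 4 (type): buf='barbaz' undo_depth=2 redo_depth=0
After op 5 (type): buf='barbazbar' undo_depth=3 redo_depth=0
After op 6 (type): buf='barbazbarone' undo_depth=4 redo_depth=0
After op 7 (undo): buf='barbazbar' undo_depth=3 redo_depth=1
After op 8 (type): buf='barbazbartwo' undo_depth=4 redo_depth=0
After op 9 (type): buf='barbazbartwored' undo_depth=5 redo_depth=0

Answer: barbazbartwored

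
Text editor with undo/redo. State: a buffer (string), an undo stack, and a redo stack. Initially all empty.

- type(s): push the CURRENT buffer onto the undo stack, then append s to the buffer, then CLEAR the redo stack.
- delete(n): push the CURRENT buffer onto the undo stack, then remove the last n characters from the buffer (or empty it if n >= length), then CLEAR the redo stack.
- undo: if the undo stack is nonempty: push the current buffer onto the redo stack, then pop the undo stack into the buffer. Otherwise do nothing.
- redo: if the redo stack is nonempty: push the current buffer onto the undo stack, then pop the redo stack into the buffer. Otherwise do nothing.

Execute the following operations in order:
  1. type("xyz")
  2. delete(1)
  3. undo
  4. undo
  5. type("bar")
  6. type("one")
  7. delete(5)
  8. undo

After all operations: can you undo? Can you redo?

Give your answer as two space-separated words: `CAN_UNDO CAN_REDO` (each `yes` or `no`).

After op 1 (type): buf='xyz' undo_depth=1 redo_depth=0
After op 2 (delete): buf='xy' undo_depth=2 redo_depth=0
After op 3 (undo): buf='xyz' undo_depth=1 redo_depth=1
After op 4 (undo): buf='(empty)' undo_depth=0 redo_depth=2
After op 5 (type): buf='bar' undo_depth=1 redo_depth=0
After op 6 (type): buf='barone' undo_depth=2 redo_depth=0
After op 7 (delete): buf='b' undo_depth=3 redo_depth=0
After op 8 (undo): buf='barone' undo_depth=2 redo_depth=1

Answer: yes yes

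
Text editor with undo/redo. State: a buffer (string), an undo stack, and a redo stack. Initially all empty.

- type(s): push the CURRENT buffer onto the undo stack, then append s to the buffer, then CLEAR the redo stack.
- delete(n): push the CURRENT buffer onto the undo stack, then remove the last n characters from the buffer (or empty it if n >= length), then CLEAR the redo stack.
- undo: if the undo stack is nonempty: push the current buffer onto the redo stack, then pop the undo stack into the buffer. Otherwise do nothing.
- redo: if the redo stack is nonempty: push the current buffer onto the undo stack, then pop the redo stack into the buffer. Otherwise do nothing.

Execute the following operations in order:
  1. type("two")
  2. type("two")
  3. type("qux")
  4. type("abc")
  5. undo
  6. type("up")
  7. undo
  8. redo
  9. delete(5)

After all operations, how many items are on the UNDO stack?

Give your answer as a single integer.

Answer: 5

Derivation:
After op 1 (type): buf='two' undo_depth=1 redo_depth=0
After op 2 (type): buf='twotwo' undo_depth=2 redo_depth=0
After op 3 (type): buf='twotwoqux' undo_depth=3 redo_depth=0
After op 4 (type): buf='twotwoquxabc' undo_depth=4 redo_depth=0
After op 5 (undo): buf='twotwoqux' undo_depth=3 redo_depth=1
After op 6 (type): buf='twotwoquxup' undo_depth=4 redo_depth=0
After op 7 (undo): buf='twotwoqux' undo_depth=3 redo_depth=1
After op 8 (redo): buf='twotwoquxup' undo_depth=4 redo_depth=0
After op 9 (delete): buf='twotwo' undo_depth=5 redo_depth=0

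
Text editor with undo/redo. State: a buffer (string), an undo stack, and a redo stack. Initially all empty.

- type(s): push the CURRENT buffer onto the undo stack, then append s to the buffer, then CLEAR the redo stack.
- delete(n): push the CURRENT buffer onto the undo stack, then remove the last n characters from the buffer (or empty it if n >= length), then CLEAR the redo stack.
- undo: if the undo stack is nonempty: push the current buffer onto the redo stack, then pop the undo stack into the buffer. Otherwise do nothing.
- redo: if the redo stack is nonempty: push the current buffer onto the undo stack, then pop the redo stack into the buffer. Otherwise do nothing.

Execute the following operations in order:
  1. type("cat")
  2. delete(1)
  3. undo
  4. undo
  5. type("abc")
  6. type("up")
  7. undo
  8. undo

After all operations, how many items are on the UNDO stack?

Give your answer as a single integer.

After op 1 (type): buf='cat' undo_depth=1 redo_depth=0
After op 2 (delete): buf='ca' undo_depth=2 redo_depth=0
After op 3 (undo): buf='cat' undo_depth=1 redo_depth=1
After op 4 (undo): buf='(empty)' undo_depth=0 redo_depth=2
After op 5 (type): buf='abc' undo_depth=1 redo_depth=0
After op 6 (type): buf='abcup' undo_depth=2 redo_depth=0
After op 7 (undo): buf='abc' undo_depth=1 redo_depth=1
After op 8 (undo): buf='(empty)' undo_depth=0 redo_depth=2

Answer: 0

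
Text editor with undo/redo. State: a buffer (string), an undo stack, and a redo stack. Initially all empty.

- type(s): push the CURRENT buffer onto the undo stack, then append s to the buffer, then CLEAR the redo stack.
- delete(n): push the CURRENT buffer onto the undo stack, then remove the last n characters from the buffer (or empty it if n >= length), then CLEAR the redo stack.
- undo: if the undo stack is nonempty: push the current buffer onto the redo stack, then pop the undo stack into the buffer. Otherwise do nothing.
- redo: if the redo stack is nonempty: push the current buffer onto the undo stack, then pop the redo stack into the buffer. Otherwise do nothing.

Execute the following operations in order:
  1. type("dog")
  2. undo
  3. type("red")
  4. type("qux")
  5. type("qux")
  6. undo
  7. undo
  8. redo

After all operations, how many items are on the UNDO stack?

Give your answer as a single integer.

After op 1 (type): buf='dog' undo_depth=1 redo_depth=0
After op 2 (undo): buf='(empty)' undo_depth=0 redo_depth=1
After op 3 (type): buf='red' undo_depth=1 redo_depth=0
After op 4 (type): buf='redqux' undo_depth=2 redo_depth=0
After op 5 (type): buf='redquxqux' undo_depth=3 redo_depth=0
After op 6 (undo): buf='redqux' undo_depth=2 redo_depth=1
After op 7 (undo): buf='red' undo_depth=1 redo_depth=2
After op 8 (redo): buf='redqux' undo_depth=2 redo_depth=1

Answer: 2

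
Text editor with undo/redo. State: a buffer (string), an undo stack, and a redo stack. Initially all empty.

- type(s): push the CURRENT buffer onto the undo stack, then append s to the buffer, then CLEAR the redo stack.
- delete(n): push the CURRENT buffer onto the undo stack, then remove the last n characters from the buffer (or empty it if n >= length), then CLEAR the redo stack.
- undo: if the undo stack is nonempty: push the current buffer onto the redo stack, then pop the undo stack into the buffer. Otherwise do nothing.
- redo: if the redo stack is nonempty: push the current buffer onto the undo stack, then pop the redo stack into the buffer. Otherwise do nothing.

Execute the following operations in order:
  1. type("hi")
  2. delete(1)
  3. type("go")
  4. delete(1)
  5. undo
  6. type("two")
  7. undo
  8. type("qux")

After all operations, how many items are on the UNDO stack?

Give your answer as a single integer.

Answer: 4

Derivation:
After op 1 (type): buf='hi' undo_depth=1 redo_depth=0
After op 2 (delete): buf='h' undo_depth=2 redo_depth=0
After op 3 (type): buf='hgo' undo_depth=3 redo_depth=0
After op 4 (delete): buf='hg' undo_depth=4 redo_depth=0
After op 5 (undo): buf='hgo' undo_depth=3 redo_depth=1
After op 6 (type): buf='hgotwo' undo_depth=4 redo_depth=0
After op 7 (undo): buf='hgo' undo_depth=3 redo_depth=1
After op 8 (type): buf='hgoqux' undo_depth=4 redo_depth=0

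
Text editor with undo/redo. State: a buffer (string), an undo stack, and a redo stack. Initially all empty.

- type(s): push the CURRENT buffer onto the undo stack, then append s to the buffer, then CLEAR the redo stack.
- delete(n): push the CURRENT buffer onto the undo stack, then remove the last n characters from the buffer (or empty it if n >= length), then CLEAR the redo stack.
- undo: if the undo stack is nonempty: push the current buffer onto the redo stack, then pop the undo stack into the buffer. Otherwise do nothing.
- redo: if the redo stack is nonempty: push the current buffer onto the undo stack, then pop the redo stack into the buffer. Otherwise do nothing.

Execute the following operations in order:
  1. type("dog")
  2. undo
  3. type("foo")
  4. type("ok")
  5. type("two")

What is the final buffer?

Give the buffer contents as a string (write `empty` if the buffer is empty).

After op 1 (type): buf='dog' undo_depth=1 redo_depth=0
After op 2 (undo): buf='(empty)' undo_depth=0 redo_depth=1
After op 3 (type): buf='foo' undo_depth=1 redo_depth=0
After op 4 (type): buf='foook' undo_depth=2 redo_depth=0
After op 5 (type): buf='foooktwo' undo_depth=3 redo_depth=0

Answer: foooktwo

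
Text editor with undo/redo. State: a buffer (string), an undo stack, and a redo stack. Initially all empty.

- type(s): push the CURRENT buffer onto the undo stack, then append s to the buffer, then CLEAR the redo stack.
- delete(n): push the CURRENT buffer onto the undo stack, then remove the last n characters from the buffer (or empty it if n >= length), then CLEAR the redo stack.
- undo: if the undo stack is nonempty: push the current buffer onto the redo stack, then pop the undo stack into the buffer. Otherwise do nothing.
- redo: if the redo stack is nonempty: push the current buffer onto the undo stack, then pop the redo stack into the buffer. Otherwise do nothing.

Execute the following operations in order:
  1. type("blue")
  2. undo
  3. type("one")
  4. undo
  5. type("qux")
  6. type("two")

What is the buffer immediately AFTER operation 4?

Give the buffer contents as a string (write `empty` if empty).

After op 1 (type): buf='blue' undo_depth=1 redo_depth=0
After op 2 (undo): buf='(empty)' undo_depth=0 redo_depth=1
After op 3 (type): buf='one' undo_depth=1 redo_depth=0
After op 4 (undo): buf='(empty)' undo_depth=0 redo_depth=1

Answer: empty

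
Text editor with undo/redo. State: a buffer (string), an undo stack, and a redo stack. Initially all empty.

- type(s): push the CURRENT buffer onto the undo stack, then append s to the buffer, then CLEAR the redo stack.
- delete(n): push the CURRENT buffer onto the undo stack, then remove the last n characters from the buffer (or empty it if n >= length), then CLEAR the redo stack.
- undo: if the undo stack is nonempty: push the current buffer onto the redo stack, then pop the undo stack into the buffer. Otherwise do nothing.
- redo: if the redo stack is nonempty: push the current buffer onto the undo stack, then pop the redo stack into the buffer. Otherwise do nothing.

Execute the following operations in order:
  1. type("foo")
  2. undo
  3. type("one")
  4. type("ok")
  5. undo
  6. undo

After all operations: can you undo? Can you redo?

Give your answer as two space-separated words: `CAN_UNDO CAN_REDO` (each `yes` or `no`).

After op 1 (type): buf='foo' undo_depth=1 redo_depth=0
After op 2 (undo): buf='(empty)' undo_depth=0 redo_depth=1
After op 3 (type): buf='one' undo_depth=1 redo_depth=0
After op 4 (type): buf='oneok' undo_depth=2 redo_depth=0
After op 5 (undo): buf='one' undo_depth=1 redo_depth=1
After op 6 (undo): buf='(empty)' undo_depth=0 redo_depth=2

Answer: no yes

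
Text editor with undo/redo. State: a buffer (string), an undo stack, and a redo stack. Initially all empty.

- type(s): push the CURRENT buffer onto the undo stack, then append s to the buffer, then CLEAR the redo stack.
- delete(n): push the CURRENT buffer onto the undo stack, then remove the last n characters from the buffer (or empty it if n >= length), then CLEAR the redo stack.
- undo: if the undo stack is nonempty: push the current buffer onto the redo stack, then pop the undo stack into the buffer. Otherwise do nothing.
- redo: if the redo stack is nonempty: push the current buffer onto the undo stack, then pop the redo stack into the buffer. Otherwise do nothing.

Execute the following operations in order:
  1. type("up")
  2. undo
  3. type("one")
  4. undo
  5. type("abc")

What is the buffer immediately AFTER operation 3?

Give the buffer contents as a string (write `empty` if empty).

Answer: one

Derivation:
After op 1 (type): buf='up' undo_depth=1 redo_depth=0
After op 2 (undo): buf='(empty)' undo_depth=0 redo_depth=1
After op 3 (type): buf='one' undo_depth=1 redo_depth=0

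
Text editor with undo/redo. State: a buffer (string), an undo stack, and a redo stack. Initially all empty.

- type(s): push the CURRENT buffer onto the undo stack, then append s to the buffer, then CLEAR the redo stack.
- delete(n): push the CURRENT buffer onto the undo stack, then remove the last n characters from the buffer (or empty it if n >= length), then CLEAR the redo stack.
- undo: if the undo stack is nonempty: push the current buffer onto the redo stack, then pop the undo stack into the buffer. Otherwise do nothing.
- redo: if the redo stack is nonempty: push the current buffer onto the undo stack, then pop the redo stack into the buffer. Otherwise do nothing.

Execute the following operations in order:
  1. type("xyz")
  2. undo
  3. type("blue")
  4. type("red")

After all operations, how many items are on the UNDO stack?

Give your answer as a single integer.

Answer: 2

Derivation:
After op 1 (type): buf='xyz' undo_depth=1 redo_depth=0
After op 2 (undo): buf='(empty)' undo_depth=0 redo_depth=1
After op 3 (type): buf='blue' undo_depth=1 redo_depth=0
After op 4 (type): buf='bluered' undo_depth=2 redo_depth=0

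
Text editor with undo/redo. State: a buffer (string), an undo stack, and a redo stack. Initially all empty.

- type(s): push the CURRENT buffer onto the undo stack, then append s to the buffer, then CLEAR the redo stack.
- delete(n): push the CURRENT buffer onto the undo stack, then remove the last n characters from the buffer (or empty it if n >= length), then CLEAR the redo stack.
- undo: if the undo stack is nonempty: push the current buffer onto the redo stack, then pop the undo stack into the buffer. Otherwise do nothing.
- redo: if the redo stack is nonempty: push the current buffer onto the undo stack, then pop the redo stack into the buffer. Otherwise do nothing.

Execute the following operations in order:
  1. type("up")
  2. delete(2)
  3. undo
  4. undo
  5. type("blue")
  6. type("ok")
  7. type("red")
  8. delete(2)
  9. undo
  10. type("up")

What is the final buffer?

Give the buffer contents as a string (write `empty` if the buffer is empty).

After op 1 (type): buf='up' undo_depth=1 redo_depth=0
After op 2 (delete): buf='(empty)' undo_depth=2 redo_depth=0
After op 3 (undo): buf='up' undo_depth=1 redo_depth=1
After op 4 (undo): buf='(empty)' undo_depth=0 redo_depth=2
After op 5 (type): buf='blue' undo_depth=1 redo_depth=0
After op 6 (type): buf='blueok' undo_depth=2 redo_depth=0
After op 7 (type): buf='blueokred' undo_depth=3 redo_depth=0
After op 8 (delete): buf='blueokr' undo_depth=4 redo_depth=0
After op 9 (undo): buf='blueokred' undo_depth=3 redo_depth=1
After op 10 (type): buf='blueokredup' undo_depth=4 redo_depth=0

Answer: blueokredup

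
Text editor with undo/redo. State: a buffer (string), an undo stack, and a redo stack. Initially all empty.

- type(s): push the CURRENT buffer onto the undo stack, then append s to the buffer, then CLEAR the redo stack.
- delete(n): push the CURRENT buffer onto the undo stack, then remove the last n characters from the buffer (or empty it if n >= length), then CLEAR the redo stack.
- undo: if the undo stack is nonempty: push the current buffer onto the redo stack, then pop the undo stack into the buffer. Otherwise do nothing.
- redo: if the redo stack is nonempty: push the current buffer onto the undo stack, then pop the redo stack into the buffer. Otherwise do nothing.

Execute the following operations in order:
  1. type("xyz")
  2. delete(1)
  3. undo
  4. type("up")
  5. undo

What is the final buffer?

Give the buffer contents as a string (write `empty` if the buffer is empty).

Answer: xyz

Derivation:
After op 1 (type): buf='xyz' undo_depth=1 redo_depth=0
After op 2 (delete): buf='xy' undo_depth=2 redo_depth=0
After op 3 (undo): buf='xyz' undo_depth=1 redo_depth=1
After op 4 (type): buf='xyzup' undo_depth=2 redo_depth=0
After op 5 (undo): buf='xyz' undo_depth=1 redo_depth=1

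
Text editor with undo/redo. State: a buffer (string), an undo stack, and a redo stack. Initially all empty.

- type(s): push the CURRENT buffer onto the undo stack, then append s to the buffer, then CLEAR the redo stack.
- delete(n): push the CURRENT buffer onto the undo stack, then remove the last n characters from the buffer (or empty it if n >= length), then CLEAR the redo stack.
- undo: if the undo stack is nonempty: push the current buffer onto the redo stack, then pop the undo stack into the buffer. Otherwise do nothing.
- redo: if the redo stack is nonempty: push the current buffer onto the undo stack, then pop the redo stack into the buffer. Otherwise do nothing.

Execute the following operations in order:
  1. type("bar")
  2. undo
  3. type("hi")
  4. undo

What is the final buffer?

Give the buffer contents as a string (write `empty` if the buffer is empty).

Answer: empty

Derivation:
After op 1 (type): buf='bar' undo_depth=1 redo_depth=0
After op 2 (undo): buf='(empty)' undo_depth=0 redo_depth=1
After op 3 (type): buf='hi' undo_depth=1 redo_depth=0
After op 4 (undo): buf='(empty)' undo_depth=0 redo_depth=1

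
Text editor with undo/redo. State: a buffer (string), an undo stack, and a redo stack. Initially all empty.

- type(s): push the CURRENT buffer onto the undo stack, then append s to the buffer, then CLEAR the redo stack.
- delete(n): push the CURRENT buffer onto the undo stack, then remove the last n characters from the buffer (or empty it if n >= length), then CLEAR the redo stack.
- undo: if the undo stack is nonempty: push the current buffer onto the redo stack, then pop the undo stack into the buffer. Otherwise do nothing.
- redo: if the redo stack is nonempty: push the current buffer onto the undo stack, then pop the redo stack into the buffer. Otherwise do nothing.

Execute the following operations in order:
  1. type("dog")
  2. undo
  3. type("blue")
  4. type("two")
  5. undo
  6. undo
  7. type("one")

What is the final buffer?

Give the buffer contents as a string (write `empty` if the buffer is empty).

After op 1 (type): buf='dog' undo_depth=1 redo_depth=0
After op 2 (undo): buf='(empty)' undo_depth=0 redo_depth=1
After op 3 (type): buf='blue' undo_depth=1 redo_depth=0
After op 4 (type): buf='bluetwo' undo_depth=2 redo_depth=0
After op 5 (undo): buf='blue' undo_depth=1 redo_depth=1
After op 6 (undo): buf='(empty)' undo_depth=0 redo_depth=2
After op 7 (type): buf='one' undo_depth=1 redo_depth=0

Answer: one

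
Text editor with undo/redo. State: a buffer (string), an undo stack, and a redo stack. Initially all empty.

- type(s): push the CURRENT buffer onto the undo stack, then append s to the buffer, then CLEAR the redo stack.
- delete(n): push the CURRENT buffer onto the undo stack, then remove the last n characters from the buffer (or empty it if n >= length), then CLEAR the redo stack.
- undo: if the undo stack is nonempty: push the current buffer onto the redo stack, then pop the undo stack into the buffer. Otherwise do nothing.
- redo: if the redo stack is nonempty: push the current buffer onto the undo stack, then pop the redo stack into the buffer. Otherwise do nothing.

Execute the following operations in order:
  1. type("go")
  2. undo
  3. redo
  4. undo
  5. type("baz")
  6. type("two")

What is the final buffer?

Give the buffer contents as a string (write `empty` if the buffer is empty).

Answer: baztwo

Derivation:
After op 1 (type): buf='go' undo_depth=1 redo_depth=0
After op 2 (undo): buf='(empty)' undo_depth=0 redo_depth=1
After op 3 (redo): buf='go' undo_depth=1 redo_depth=0
After op 4 (undo): buf='(empty)' undo_depth=0 redo_depth=1
After op 5 (type): buf='baz' undo_depth=1 redo_depth=0
After op 6 (type): buf='baztwo' undo_depth=2 redo_depth=0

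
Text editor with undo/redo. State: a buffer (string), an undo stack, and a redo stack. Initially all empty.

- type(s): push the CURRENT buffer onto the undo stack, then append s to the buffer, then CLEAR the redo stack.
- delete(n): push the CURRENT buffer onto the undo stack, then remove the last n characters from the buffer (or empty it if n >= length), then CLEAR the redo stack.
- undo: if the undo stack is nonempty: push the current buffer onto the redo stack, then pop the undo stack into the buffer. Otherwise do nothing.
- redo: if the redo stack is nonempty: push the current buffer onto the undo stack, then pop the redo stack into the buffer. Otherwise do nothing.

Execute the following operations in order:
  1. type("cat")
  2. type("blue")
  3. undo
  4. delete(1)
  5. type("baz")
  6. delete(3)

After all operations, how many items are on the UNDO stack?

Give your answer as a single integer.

After op 1 (type): buf='cat' undo_depth=1 redo_depth=0
After op 2 (type): buf='catblue' undo_depth=2 redo_depth=0
After op 3 (undo): buf='cat' undo_depth=1 redo_depth=1
After op 4 (delete): buf='ca' undo_depth=2 redo_depth=0
After op 5 (type): buf='cabaz' undo_depth=3 redo_depth=0
After op 6 (delete): buf='ca' undo_depth=4 redo_depth=0

Answer: 4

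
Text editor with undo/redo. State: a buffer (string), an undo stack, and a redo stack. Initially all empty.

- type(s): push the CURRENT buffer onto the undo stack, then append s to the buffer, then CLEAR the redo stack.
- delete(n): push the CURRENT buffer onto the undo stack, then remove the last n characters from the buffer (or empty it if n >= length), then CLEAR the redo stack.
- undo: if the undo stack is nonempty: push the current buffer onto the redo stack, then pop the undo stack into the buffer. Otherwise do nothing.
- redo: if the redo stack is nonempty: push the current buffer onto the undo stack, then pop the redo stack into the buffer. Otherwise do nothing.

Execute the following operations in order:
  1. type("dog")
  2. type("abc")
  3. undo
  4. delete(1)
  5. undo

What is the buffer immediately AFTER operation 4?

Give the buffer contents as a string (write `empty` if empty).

Answer: do

Derivation:
After op 1 (type): buf='dog' undo_depth=1 redo_depth=0
After op 2 (type): buf='dogabc' undo_depth=2 redo_depth=0
After op 3 (undo): buf='dog' undo_depth=1 redo_depth=1
After op 4 (delete): buf='do' undo_depth=2 redo_depth=0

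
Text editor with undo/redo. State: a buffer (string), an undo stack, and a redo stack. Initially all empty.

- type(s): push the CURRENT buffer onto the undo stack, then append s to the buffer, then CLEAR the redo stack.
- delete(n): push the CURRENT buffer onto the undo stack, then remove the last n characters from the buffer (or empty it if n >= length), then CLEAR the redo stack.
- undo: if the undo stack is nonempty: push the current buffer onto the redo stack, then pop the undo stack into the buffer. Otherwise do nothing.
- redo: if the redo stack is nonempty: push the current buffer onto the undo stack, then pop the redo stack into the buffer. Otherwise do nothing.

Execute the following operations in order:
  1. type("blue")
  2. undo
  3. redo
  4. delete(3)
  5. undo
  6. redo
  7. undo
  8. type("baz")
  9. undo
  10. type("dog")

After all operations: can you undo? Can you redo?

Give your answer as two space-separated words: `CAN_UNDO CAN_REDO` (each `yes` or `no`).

Answer: yes no

Derivation:
After op 1 (type): buf='blue' undo_depth=1 redo_depth=0
After op 2 (undo): buf='(empty)' undo_depth=0 redo_depth=1
After op 3 (redo): buf='blue' undo_depth=1 redo_depth=0
After op 4 (delete): buf='b' undo_depth=2 redo_depth=0
After op 5 (undo): buf='blue' undo_depth=1 redo_depth=1
After op 6 (redo): buf='b' undo_depth=2 redo_depth=0
After op 7 (undo): buf='blue' undo_depth=1 redo_depth=1
After op 8 (type): buf='bluebaz' undo_depth=2 redo_depth=0
After op 9 (undo): buf='blue' undo_depth=1 redo_depth=1
After op 10 (type): buf='bluedog' undo_depth=2 redo_depth=0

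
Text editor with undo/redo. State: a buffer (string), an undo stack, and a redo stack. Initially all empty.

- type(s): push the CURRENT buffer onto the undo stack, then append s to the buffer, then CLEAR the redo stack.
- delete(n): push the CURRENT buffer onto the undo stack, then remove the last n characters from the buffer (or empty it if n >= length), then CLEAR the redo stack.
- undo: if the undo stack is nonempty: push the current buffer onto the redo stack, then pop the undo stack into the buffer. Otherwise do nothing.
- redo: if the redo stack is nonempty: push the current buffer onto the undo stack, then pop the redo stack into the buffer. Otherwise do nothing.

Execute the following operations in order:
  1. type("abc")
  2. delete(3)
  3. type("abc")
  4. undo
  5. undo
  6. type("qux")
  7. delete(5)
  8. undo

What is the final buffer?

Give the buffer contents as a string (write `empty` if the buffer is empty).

Answer: abcqux

Derivation:
After op 1 (type): buf='abc' undo_depth=1 redo_depth=0
After op 2 (delete): buf='(empty)' undo_depth=2 redo_depth=0
After op 3 (type): buf='abc' undo_depth=3 redo_depth=0
After op 4 (undo): buf='(empty)' undo_depth=2 redo_depth=1
After op 5 (undo): buf='abc' undo_depth=1 redo_depth=2
After op 6 (type): buf='abcqux' undo_depth=2 redo_depth=0
After op 7 (delete): buf='a' undo_depth=3 redo_depth=0
After op 8 (undo): buf='abcqux' undo_depth=2 redo_depth=1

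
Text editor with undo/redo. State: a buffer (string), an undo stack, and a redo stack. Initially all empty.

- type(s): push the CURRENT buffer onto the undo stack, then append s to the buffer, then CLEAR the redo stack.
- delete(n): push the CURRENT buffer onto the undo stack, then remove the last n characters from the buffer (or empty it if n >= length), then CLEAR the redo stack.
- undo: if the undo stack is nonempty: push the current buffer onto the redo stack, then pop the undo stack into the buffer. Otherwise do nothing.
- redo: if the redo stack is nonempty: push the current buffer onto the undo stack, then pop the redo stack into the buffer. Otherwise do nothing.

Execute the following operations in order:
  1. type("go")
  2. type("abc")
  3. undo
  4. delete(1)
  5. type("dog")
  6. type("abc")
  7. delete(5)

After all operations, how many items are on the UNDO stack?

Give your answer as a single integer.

After op 1 (type): buf='go' undo_depth=1 redo_depth=0
After op 2 (type): buf='goabc' undo_depth=2 redo_depth=0
After op 3 (undo): buf='go' undo_depth=1 redo_depth=1
After op 4 (delete): buf='g' undo_depth=2 redo_depth=0
After op 5 (type): buf='gdog' undo_depth=3 redo_depth=0
After op 6 (type): buf='gdogabc' undo_depth=4 redo_depth=0
After op 7 (delete): buf='gd' undo_depth=5 redo_depth=0

Answer: 5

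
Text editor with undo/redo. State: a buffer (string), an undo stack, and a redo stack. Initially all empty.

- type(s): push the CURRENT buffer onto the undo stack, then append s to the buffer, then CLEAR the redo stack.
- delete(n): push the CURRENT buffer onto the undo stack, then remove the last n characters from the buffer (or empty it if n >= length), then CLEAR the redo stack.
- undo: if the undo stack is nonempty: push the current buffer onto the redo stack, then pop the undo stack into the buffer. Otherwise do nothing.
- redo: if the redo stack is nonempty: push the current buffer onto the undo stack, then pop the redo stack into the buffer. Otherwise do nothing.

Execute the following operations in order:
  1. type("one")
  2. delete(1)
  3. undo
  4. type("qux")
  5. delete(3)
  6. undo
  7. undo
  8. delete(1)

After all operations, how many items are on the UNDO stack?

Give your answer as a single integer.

Answer: 2

Derivation:
After op 1 (type): buf='one' undo_depth=1 redo_depth=0
After op 2 (delete): buf='on' undo_depth=2 redo_depth=0
After op 3 (undo): buf='one' undo_depth=1 redo_depth=1
After op 4 (type): buf='onequx' undo_depth=2 redo_depth=0
After op 5 (delete): buf='one' undo_depth=3 redo_depth=0
After op 6 (undo): buf='onequx' undo_depth=2 redo_depth=1
After op 7 (undo): buf='one' undo_depth=1 redo_depth=2
After op 8 (delete): buf='on' undo_depth=2 redo_depth=0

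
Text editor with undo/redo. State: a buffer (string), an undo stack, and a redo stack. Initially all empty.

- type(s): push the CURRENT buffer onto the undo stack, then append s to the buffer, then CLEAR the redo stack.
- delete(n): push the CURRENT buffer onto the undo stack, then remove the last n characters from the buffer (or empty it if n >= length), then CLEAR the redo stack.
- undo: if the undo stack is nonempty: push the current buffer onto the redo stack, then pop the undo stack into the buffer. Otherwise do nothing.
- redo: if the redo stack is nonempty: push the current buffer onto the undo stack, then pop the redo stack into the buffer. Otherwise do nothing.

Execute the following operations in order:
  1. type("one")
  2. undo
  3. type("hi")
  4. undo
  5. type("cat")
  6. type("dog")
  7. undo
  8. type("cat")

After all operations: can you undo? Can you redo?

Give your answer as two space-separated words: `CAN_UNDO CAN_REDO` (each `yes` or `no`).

After op 1 (type): buf='one' undo_depth=1 redo_depth=0
After op 2 (undo): buf='(empty)' undo_depth=0 redo_depth=1
After op 3 (type): buf='hi' undo_depth=1 redo_depth=0
After op 4 (undo): buf='(empty)' undo_depth=0 redo_depth=1
After op 5 (type): buf='cat' undo_depth=1 redo_depth=0
After op 6 (type): buf='catdog' undo_depth=2 redo_depth=0
After op 7 (undo): buf='cat' undo_depth=1 redo_depth=1
After op 8 (type): buf='catcat' undo_depth=2 redo_depth=0

Answer: yes no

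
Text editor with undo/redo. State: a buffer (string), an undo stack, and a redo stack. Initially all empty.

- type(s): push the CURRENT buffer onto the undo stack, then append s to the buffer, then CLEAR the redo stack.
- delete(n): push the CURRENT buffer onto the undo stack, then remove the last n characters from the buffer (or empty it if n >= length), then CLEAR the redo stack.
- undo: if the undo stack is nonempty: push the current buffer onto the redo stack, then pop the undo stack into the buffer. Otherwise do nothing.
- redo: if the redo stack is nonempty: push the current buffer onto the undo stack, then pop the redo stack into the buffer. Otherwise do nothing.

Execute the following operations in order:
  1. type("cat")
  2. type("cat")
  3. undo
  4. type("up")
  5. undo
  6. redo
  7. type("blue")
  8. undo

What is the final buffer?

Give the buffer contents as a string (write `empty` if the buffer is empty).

After op 1 (type): buf='cat' undo_depth=1 redo_depth=0
After op 2 (type): buf='catcat' undo_depth=2 redo_depth=0
After op 3 (undo): buf='cat' undo_depth=1 redo_depth=1
After op 4 (type): buf='catup' undo_depth=2 redo_depth=0
After op 5 (undo): buf='cat' undo_depth=1 redo_depth=1
After op 6 (redo): buf='catup' undo_depth=2 redo_depth=0
After op 7 (type): buf='catupblue' undo_depth=3 redo_depth=0
After op 8 (undo): buf='catup' undo_depth=2 redo_depth=1

Answer: catup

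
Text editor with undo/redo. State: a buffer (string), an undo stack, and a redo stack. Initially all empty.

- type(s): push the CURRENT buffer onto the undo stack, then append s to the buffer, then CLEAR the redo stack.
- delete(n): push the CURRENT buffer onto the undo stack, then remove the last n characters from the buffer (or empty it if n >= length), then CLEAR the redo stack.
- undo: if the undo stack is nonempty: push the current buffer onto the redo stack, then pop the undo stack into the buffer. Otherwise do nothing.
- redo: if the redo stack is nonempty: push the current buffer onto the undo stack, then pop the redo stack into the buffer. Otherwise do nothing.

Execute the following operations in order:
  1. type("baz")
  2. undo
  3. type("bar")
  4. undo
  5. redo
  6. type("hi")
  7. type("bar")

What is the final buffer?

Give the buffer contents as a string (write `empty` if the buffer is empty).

After op 1 (type): buf='baz' undo_depth=1 redo_depth=0
After op 2 (undo): buf='(empty)' undo_depth=0 redo_depth=1
After op 3 (type): buf='bar' undo_depth=1 redo_depth=0
After op 4 (undo): buf='(empty)' undo_depth=0 redo_depth=1
After op 5 (redo): buf='bar' undo_depth=1 redo_depth=0
After op 6 (type): buf='barhi' undo_depth=2 redo_depth=0
After op 7 (type): buf='barhibar' undo_depth=3 redo_depth=0

Answer: barhibar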